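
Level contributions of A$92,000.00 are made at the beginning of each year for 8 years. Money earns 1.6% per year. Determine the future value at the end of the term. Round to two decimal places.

This is an annuity due: 8 deposits of A$92,000.00 at the beginning of each year.
Periodic rate r = 0.016 per year.
FV = PMT × [((1+r)^n − 1)/r] × (1+r) = 92,000 × [(1+r)^8 − 1] / r × (1+r) = A$791,018.62

A$791,018.62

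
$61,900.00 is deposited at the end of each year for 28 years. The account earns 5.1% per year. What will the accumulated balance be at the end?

This is an ordinary annuity: 28 deposits of $61,900.00 at the end of each year.
Periodic rate r = 0.051 per year.
FV = PMT × [((1+r)^n − 1)/r] = 61,900 × [(1+r)^28 − 1] / r = $3,672,758.97

$3,672,758.97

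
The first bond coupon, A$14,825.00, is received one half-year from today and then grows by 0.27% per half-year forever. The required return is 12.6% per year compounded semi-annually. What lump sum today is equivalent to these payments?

Periodic rate r = 0.126/2 per half-year.
Growing perpetuity (Gordon): PV = PMT₁ / (r − g) = 14,825 / (r − 0.0027) = A$245,854.06.

A$245,854.06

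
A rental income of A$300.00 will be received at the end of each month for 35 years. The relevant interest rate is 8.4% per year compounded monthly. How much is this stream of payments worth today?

A$40,568.14

This is an ordinary annuity: 420 payments of A$300.00 at the end of each month.
Periodic rate r = 0.084/12 per month; n is counted in months.
PV = PMT × [(1 − (1+r)^−n)/r] = 300 × [1 − (1+r)^−420] / r = A$40,568.14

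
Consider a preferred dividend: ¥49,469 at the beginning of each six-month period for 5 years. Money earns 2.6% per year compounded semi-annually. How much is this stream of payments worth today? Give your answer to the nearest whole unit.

¥467,078

This is an annuity due: 10 payments of ¥49,469 at the beginning of each six-month period.
Periodic rate r = 0.026/2 per half-year; n is counted in half-years.
PV = PMT × [(1 − (1+r)^−n)/r] × (1+r) = 49,469 × [1 − (1+r)^−10] / r × (1+r) = ¥467,078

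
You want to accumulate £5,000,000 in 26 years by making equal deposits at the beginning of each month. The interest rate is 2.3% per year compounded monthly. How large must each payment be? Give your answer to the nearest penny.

Level annuity due; solve FV = PMT × [((1+r)^n − 1)/r] × (1+r) for PMT.
Periodic rate r = 0.023/12 per month; n is counted in months.
With n = 312: PMT = 5,000,000 / ([((1+r)^n − 1)/r] × (1+r)) = £11,701.20

£11,701.20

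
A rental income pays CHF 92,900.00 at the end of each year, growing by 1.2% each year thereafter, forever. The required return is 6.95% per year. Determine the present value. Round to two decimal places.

CHF 1,615,652.17

Periodic rate r = 0.0695 per year.
Growing perpetuity (Gordon): PV = PMT₁ / (r − g) = 92,900 / (r − 0.012) = CHF 1,615,652.17.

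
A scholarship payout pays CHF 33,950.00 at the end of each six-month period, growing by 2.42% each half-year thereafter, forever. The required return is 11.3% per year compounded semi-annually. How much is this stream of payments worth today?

CHF 1,051,083.59

Periodic rate r = 0.113/2 per half-year.
Growing perpetuity (Gordon): PV = PMT₁ / (r − g) = 33,950 / (r − 0.0242) = CHF 1,051,083.59.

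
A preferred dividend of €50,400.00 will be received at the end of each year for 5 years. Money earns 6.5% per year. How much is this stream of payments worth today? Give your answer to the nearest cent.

€209,446.24

This is an ordinary annuity: 5 payments of €50,400.00 at the end of each year.
Periodic rate r = 0.065 per year.
PV = PMT × [(1 − (1+r)^−n)/r] = 50,400 × [1 − (1+r)^−5] / r = €209,446.24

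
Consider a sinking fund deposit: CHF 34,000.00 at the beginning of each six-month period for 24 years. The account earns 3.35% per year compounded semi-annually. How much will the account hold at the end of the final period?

CHF 2,517,135.40

This is an annuity due: 48 deposits of CHF 34,000.00 at the beginning of each six-month period.
Periodic rate r = 0.0335/2 per half-year; n is counted in half-years.
FV = PMT × [((1+r)^n − 1)/r] × (1+r) = 34,000 × [(1+r)^48 − 1] / r × (1+r) = CHF 2,517,135.40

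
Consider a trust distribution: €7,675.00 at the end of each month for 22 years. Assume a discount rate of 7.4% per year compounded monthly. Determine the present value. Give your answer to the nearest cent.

This is an ordinary annuity: 264 payments of €7,675.00 at the end of each month.
Periodic rate r = 0.074/12 per month; n is counted in months.
PV = PMT × [(1 − (1+r)^−n)/r] = 7,675 × [1 − (1+r)^−264] / r = €999,028.96

€999,028.96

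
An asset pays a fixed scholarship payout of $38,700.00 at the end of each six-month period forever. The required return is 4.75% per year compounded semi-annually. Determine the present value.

$1,629,473.68

Periodic rate r = 0.0475/2 per half-year.
Level perpetuity: PV = PMT / r = 38,700 / (0.0475/2) = $1,629,473.68.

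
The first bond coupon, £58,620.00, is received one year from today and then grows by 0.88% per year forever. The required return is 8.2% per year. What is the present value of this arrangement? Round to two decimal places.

Periodic rate r = 0.082 per year.
Growing perpetuity (Gordon): PV = PMT₁ / (r − g) = 58,620 / (r − 0.0088) = £800,819.67.

£800,819.67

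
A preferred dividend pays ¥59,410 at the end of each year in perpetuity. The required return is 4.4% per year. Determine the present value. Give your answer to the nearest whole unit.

Periodic rate r = 0.044 per year.
Level perpetuity: PV = PMT / r = 59,410 / (0.044) = ¥1,350,227.

¥1,350,227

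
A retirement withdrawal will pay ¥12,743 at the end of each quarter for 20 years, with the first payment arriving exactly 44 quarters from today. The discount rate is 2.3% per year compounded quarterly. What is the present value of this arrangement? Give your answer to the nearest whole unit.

Ordinary annuity of 80 payments, first payment at period 44.
Periodic rate r = 0.023/4 per quarter; n is counted in quarters.
The ordinary-annuity PV formula values the stream one period before the first payment (period 43); discount that back 43 periods:
PV₀ = 12,743 × [1 − (1+r)^−80] / r × (1+r)^−43 = ¥637,152

¥637,152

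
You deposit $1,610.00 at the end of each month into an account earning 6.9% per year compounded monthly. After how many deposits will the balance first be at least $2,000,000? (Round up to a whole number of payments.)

Periodic rate r = 0.069/12 per month; n is counted in months.
Ordinary annuity FV: 2,000,000 = 1,610 × [((1+r)^n − 1)/r].
(1+r)^n = 1 + 2,000,000 × r / 1,610, so n = ln(1 + 2,000,000·r/1,610) / ln(1+r) = 365.77.
Round up to a whole number of payments: n = 366.

366 payments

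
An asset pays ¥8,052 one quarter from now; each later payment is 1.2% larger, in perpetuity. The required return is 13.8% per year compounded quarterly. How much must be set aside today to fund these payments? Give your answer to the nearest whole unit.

Periodic rate r = 0.138/4 per quarter.
Growing perpetuity (Gordon): PV = PMT₁ / (r − g) = 8,052 / (r − 0.012) = ¥357,867.

¥357,867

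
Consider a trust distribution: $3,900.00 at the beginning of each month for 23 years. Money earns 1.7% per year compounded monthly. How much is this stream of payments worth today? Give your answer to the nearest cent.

This is an annuity due: 276 payments of $3,900.00 at the beginning of each month.
Periodic rate r = 0.017/12 per month; n is counted in months.
PV = PMT × [(1 − (1+r)^−n)/r] × (1+r) = 3,900 × [1 − (1+r)^−276] / r × (1+r) = $891,652.49

$891,652.49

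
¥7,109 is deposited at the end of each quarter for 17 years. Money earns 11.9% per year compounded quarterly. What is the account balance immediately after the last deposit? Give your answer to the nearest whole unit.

This is an ordinary annuity: 68 deposits of ¥7,109 at the end of each quarter.
Periodic rate r = 0.119/4 per quarter; n is counted in quarters.
FV = PMT × [((1+r)^n − 1)/r] = 7,109 × [(1+r)^68 − 1] / r = ¥1,515,262

¥1,515,262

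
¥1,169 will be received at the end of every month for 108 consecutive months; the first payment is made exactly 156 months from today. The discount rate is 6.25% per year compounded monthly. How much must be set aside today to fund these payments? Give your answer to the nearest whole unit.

¥43,079

Ordinary annuity of 108 payments, first payment at period 156.
Periodic rate r = 0.0625/12 per month; n is counted in months.
The ordinary-annuity PV formula values the stream one period before the first payment (period 155); discount that back 155 periods:
PV₀ = 1,169 × [1 − (1+r)^−108] / r × (1+r)^−155 = ¥43,079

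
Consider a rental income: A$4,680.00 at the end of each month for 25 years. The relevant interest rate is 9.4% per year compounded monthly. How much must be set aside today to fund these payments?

This is an ordinary annuity: 300 payments of A$4,680.00 at the end of each month.
Periodic rate r = 0.094/12 per month; n is counted in months.
PV = PMT × [(1 − (1+r)^−n)/r] = 4,680 × [1 − (1+r)^−300] / r = A$539,944.70

A$539,944.70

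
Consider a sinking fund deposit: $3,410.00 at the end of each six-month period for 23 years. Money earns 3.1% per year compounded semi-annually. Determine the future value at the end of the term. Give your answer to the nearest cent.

$226,374.48

This is an ordinary annuity: 46 deposits of $3,410.00 at the end of each six-month period.
Periodic rate r = 0.031/2 per half-year; n is counted in half-years.
FV = PMT × [((1+r)^n − 1)/r] = 3,410 × [(1+r)^46 − 1] / r = $226,374.48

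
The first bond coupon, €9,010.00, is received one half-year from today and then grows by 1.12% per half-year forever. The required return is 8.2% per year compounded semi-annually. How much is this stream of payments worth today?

€302,348.99

Periodic rate r = 0.082/2 per half-year.
Growing perpetuity (Gordon): PV = PMT₁ / (r − g) = 9,010 / (r − 0.0112) = €302,348.99.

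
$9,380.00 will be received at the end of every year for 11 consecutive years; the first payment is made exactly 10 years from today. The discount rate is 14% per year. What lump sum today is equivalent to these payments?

$15,728.00

Ordinary annuity of 11 payments, first payment at period 10.
Periodic rate r = 0.14 per year.
The ordinary-annuity PV formula values the stream one period before the first payment (period 9); discount that back 9 periods:
PV₀ = 9,380 × [1 − (1+r)^−11] / r × (1+r)^−9 = $15,728.00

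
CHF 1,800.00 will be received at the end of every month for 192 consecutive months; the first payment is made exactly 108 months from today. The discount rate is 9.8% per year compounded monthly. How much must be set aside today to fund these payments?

CHF 72,947.19

Ordinary annuity of 192 payments, first payment at period 108.
Periodic rate r = 0.098/12 per month; n is counted in months.
The ordinary-annuity PV formula values the stream one period before the first payment (period 107); discount that back 107 periods:
PV₀ = 1,800 × [1 − (1+r)^−192] / r × (1+r)^−107 = CHF 72,947.19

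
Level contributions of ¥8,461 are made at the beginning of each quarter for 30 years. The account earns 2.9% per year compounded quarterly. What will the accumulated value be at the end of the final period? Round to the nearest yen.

This is an annuity due: 120 deposits of ¥8,461 at the beginning of each quarter.
Periodic rate r = 0.029/4 per quarter; n is counted in quarters.
FV = PMT × [((1+r)^n − 1)/r] × (1+r) = 8,461 × [(1+r)^120 − 1] / r × (1+r) = ¥1,621,515

¥1,621,515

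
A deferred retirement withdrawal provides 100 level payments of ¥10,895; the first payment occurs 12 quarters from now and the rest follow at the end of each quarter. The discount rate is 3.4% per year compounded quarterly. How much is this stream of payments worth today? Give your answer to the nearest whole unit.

¥666,876

Ordinary annuity of 100 payments, first payment at period 12.
Periodic rate r = 0.034/4 per quarter; n is counted in quarters.
The ordinary-annuity PV formula values the stream one period before the first payment (period 11); discount that back 11 periods:
PV₀ = 10,895 × [1 − (1+r)^−100] / r × (1+r)^−11 = ¥666,876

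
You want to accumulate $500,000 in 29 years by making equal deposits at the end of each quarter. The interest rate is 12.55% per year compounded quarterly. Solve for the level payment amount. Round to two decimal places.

Level ordinary annuity; solve FV = PMT × [((1+r)^n − 1)/r] for PMT.
Periodic rate r = 0.1255/4 per quarter; n is counted in quarters.
With n = 116: PMT = 500,000 / ([((1+r)^n − 1)/r]) = $448.19

$448.19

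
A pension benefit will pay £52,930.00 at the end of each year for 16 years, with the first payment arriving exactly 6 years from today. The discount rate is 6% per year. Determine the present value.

Ordinary annuity of 16 payments, first payment at period 6.
Periodic rate r = 0.06 per year.
The ordinary-annuity PV formula values the stream one period before the first payment (period 5); discount that back 5 periods:
PV₀ = 52,930 × [1 − (1+r)^−16] / r × (1+r)^−5 = £399,712.16

£399,712.16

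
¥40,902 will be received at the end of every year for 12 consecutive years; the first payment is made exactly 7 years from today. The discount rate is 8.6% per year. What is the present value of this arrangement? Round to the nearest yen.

¥182,189

Ordinary annuity of 12 payments, first payment at period 7.
Periodic rate r = 0.086 per year.
The ordinary-annuity PV formula values the stream one period before the first payment (period 6); discount that back 6 periods:
PV₀ = 40,902 × [1 − (1+r)^−12] / r × (1+r)^−6 = ¥182,189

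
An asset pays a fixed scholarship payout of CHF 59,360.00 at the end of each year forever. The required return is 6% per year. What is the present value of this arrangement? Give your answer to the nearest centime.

Periodic rate r = 0.06 per year.
Level perpetuity: PV = PMT / r = 59,360 / (0.06) = CHF 989,333.33.

CHF 989,333.33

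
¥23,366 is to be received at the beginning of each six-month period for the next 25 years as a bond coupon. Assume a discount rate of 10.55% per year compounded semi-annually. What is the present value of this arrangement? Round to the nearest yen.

This is an annuity due: 50 payments of ¥23,366 at the beginning of each six-month period.
Periodic rate r = 0.1055/2 per half-year; n is counted in half-years.
PV = PMT × [(1 − (1+r)^−n)/r] × (1+r) = 23,366 × [1 − (1+r)^−50] / r × (1+r) = ¥430,643

¥430,643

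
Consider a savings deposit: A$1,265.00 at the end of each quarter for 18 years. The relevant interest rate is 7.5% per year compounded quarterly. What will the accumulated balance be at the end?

A$189,548.07

This is an ordinary annuity: 72 deposits of A$1,265.00 at the end of each quarter.
Periodic rate r = 0.075/4 per quarter; n is counted in quarters.
FV = PMT × [((1+r)^n − 1)/r] = 1,265 × [(1+r)^72 − 1] / r = A$189,548.07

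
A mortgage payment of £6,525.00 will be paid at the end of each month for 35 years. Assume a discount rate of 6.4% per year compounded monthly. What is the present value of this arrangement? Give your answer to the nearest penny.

This is an ordinary annuity: 420 payments of £6,525.00 at the end of each month.
Periodic rate r = 0.064/12 per month; n is counted in months.
PV = PMT × [(1 − (1+r)^−n)/r] = 6,525 × [1 − (1+r)^−420] / r = £1,092,414.62

£1,092,414.62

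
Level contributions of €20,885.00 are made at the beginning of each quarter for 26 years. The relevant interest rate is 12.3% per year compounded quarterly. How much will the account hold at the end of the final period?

€15,633,848.01

This is an annuity due: 104 deposits of €20,885.00 at the beginning of each quarter.
Periodic rate r = 0.123/4 per quarter; n is counted in quarters.
FV = PMT × [((1+r)^n − 1)/r] × (1+r) = 20,885 × [(1+r)^104 − 1] / r × (1+r) = €15,633,848.01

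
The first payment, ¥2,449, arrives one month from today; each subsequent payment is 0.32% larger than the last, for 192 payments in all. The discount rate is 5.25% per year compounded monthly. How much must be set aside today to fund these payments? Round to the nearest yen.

¥419,525

Periodic rate r = 0.0525/12 per month; n is counted in months.
Growing ordinary annuity: PV = PMT₁ × [1 − ((1+g)/(1+r))^n] / (r − g) = 2,449 × [1 − ((1+0.0032)/(1+r))^192] / (r − 0.0032) = ¥419,525.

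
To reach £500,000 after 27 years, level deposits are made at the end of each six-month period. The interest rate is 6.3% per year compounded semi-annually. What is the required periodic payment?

£3,631.12

Level ordinary annuity; solve FV = PMT × [((1+r)^n − 1)/r] for PMT.
Periodic rate r = 0.063/2 per half-year; n is counted in half-years.
With n = 54: PMT = 500,000 / ([((1+r)^n − 1)/r]) = £3,631.12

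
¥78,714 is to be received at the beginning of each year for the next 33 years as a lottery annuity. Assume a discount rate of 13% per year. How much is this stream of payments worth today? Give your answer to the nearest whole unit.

¥672,084

This is an annuity due: 33 payments of ¥78,714 at the beginning of each year.
Periodic rate r = 0.13 per year.
PV = PMT × [(1 − (1+r)^−n)/r] × (1+r) = 78,714 × [1 − (1+r)^−33] / r × (1+r) = ¥672,084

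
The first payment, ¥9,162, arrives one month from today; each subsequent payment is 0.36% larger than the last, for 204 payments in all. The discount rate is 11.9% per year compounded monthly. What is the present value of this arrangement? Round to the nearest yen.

Periodic rate r = 0.119/12 per month; n is counted in months.
Growing ordinary annuity: PV = PMT₁ × [1 − ((1+g)/(1+r))^n] / (r − g) = 9,162 × [1 − ((1+0.0036)/(1+r))^204] / (r − 0.0036) = ¥1,047,151.

¥1,047,151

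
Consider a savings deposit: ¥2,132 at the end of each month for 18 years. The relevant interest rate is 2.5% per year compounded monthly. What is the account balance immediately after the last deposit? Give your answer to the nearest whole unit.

This is an ordinary annuity: 216 deposits of ¥2,132 at the end of each month.
Periodic rate r = 0.025/12 per month; n is counted in months.
FV = PMT × [((1+r)^n − 1)/r] = 2,132 × [(1+r)^216 − 1] / r = ¥580,837

¥580,837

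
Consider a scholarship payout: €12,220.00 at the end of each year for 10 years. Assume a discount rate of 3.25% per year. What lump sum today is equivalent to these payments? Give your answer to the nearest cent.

€102,921.67

This is an ordinary annuity: 10 payments of €12,220.00 at the end of each year.
Periodic rate r = 0.0325 per year.
PV = PMT × [(1 − (1+r)^−n)/r] = 12,220 × [1 − (1+r)^−10] / r = €102,921.67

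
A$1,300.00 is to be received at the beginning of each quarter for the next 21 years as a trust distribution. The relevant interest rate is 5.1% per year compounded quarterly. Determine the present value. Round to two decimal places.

This is an annuity due: 84 payments of A$1,300.00 at the beginning of each quarter.
Periodic rate r = 0.051/4 per quarter; n is counted in quarters.
PV = PMT × [(1 − (1+r)^−n)/r] × (1+r) = 1,300 × [1 − (1+r)^−84] / r × (1+r) = A$67,636.49

A$67,636.49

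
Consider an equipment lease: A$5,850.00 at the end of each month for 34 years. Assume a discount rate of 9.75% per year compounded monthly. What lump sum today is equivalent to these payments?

A$693,486.72

This is an ordinary annuity: 408 payments of A$5,850.00 at the end of each month.
Periodic rate r = 0.0975/12 per month; n is counted in months.
PV = PMT × [(1 − (1+r)^−n)/r] = 5,850 × [1 − (1+r)^−408] / r = A$693,486.72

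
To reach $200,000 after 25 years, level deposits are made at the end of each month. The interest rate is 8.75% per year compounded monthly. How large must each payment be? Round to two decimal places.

$185.95

Level ordinary annuity; solve FV = PMT × [((1+r)^n − 1)/r] for PMT.
Periodic rate r = 0.0875/12 per month; n is counted in months.
With n = 300: PMT = 200,000 / ([((1+r)^n − 1)/r]) = $185.95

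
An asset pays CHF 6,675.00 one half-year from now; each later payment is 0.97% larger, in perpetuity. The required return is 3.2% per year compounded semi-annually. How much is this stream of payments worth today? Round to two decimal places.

CHF 1,059,523.81

Periodic rate r = 0.032/2 per half-year.
Growing perpetuity (Gordon): PV = PMT₁ / (r − g) = 6,675 / (r − 0.0097) = CHF 1,059,523.81.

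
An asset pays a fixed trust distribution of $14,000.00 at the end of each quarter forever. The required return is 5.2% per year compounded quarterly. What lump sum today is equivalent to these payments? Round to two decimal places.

Periodic rate r = 0.052/4 per quarter.
Level perpetuity: PV = PMT / r = 14,000 / (0.052/4) = $1,076,923.08.

$1,076,923.08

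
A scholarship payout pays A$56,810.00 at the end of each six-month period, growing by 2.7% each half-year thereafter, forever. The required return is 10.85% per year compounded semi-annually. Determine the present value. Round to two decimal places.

A$2,084,770.64

Periodic rate r = 0.1085/2 per half-year.
Growing perpetuity (Gordon): PV = PMT₁ / (r − g) = 56,810 / (r − 0.027) = A$2,084,770.64.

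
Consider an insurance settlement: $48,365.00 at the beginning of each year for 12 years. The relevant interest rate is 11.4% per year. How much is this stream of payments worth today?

$343,232.80

This is an annuity due: 12 payments of $48,365.00 at the beginning of each year.
Periodic rate r = 0.114 per year.
PV = PMT × [(1 − (1+r)^−n)/r] × (1+r) = 48,365 × [1 − (1+r)^−12] / r × (1+r) = $343,232.80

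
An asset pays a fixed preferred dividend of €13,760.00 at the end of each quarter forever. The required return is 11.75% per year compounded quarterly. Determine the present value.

€468,425.53

Periodic rate r = 0.1175/4 per quarter.
Level perpetuity: PV = PMT / r = 13,760 / (0.1175/4) = €468,425.53.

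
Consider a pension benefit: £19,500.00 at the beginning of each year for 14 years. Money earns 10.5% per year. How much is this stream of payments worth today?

This is an annuity due: 14 payments of £19,500.00 at the beginning of each year.
Periodic rate r = 0.105 per year.
PV = PMT × [(1 − (1+r)^−n)/r] × (1+r) = 19,500 × [1 − (1+r)^−14] / r × (1+r) = £154,499.37

£154,499.37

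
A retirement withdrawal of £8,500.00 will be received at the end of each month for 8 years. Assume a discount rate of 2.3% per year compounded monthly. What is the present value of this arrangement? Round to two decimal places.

£744,678.37

This is an ordinary annuity: 96 payments of £8,500.00 at the end of each month.
Periodic rate r = 0.023/12 per month; n is counted in months.
PV = PMT × [(1 − (1+r)^−n)/r] = 8,500 × [1 − (1+r)^−96] / r = £744,678.37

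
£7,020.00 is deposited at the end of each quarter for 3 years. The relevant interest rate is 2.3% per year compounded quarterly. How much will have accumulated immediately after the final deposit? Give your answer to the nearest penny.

£86,955.82

This is an ordinary annuity: 12 deposits of £7,020.00 at the end of each quarter.
Periodic rate r = 0.023/4 per quarter; n is counted in quarters.
FV = PMT × [((1+r)^n − 1)/r] = 7,020 × [(1+r)^12 − 1] / r = £86,955.82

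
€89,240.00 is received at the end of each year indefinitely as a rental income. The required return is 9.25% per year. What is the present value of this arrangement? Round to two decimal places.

€964,756.76

Periodic rate r = 0.0925 per year.
Level perpetuity: PV = PMT / r = 89,240 / (0.0925) = €964,756.76.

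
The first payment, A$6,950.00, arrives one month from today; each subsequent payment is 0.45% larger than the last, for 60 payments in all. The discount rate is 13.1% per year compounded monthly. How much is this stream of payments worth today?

A$343,936.57

Periodic rate r = 0.131/12 per month; n is counted in months.
Growing ordinary annuity: PV = PMT₁ × [1 − ((1+g)/(1+r))^n] / (r − g) = 6,950 × [1 − ((1+0.0045)/(1+r))^60] / (r − 0.0045) = A$343,936.57.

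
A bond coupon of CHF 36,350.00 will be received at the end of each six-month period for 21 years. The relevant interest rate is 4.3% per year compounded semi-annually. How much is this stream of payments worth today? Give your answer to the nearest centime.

This is an ordinary annuity: 42 payments of CHF 36,350.00 at the end of each six-month period.
Periodic rate r = 0.043/2 per half-year; n is counted in half-years.
PV = PMT × [(1 − (1+r)^−n)/r] = 36,350 × [1 − (1+r)^−42] / r = CHF 998,780.08

CHF 998,780.08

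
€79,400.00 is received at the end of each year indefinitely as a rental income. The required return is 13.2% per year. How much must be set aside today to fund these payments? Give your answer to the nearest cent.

Periodic rate r = 0.132 per year.
Level perpetuity: PV = PMT / r = 79,400 / (0.132) = €601,515.15.

€601,515.15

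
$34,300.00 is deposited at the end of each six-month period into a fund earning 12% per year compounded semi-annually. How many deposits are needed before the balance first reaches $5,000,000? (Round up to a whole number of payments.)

Periodic rate r = 0.12/2 per half-year; n is counted in half-years.
Ordinary annuity FV: 5,000,000 = 34,300 × [((1+r)^n − 1)/r].
(1+r)^n = 1 + 5,000,000 × r / 34,300, so n = ln(1 + 5,000,000·r/34,300) / ln(1+r) = 39.08.
Round up to a whole number of payments: n = 40.

40 payments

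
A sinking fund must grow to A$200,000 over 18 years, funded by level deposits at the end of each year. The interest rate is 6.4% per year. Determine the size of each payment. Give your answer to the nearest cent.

Level ordinary annuity; solve FV = PMT × [((1+r)^n − 1)/r] for PMT.
Periodic rate r = 0.064 per year.
With n = 18: PMT = 200,000 / ([((1+r)^n − 1)/r]) = A$6,230.03

A$6,230.03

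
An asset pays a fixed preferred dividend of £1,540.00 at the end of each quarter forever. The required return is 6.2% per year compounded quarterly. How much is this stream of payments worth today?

Periodic rate r = 0.062/4 per quarter.
Level perpetuity: PV = PMT / r = 1,540 / (0.062/4) = £99,354.84.

£99,354.84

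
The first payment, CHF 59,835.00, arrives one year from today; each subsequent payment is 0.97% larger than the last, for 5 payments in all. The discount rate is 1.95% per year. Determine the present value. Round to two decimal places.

CHF 287,864.98

Periodic rate r = 0.0195 per year.
Growing ordinary annuity: PV = PMT₁ × [1 − ((1+g)/(1+r))^n] / (r − g) = 59,835 × [1 − ((1+0.0097)/(1+r))^5] / (r − 0.0097) = CHF 287,864.98.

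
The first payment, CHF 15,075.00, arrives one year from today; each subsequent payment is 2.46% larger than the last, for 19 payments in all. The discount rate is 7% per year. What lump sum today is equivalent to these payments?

CHF 186,354.22

Periodic rate r = 0.07 per year.
Growing ordinary annuity: PV = PMT₁ × [1 − ((1+g)/(1+r))^n] / (r − g) = 15,075 × [1 − ((1+0.0246)/(1+r))^19] / (r − 0.0246) = CHF 186,354.22.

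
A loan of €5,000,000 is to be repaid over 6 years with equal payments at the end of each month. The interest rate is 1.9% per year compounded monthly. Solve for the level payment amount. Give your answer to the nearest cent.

Level ordinary annuity; solve PV = PMT × [(1 − (1+r)^−n)/r] for PMT.
Periodic rate r = 0.019/12 per month; n is counted in months.
With n = 72: PMT = 5,000,000 / ([(1 − (1+r)^−n)/r]) = €73,532.87

€73,532.87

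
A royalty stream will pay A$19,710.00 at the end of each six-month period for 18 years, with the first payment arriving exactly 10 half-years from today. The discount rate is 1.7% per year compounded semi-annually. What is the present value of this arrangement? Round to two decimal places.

Ordinary annuity of 36 payments, first payment at period 10.
Periodic rate r = 0.017/2 per half-year; n is counted in half-years.
The ordinary-annuity PV formula values the stream one period before the first payment (period 9); discount that back 9 periods:
PV₀ = 19,710 × [1 − (1+r)^−36] / r × (1+r)^−9 = A$564,390.01

A$564,390.01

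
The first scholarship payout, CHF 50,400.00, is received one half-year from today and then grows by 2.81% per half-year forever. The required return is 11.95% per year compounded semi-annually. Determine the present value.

CHF 1,592,417.06

Periodic rate r = 0.1195/2 per half-year.
Growing perpetuity (Gordon): PV = PMT₁ / (r − g) = 50,400 / (r − 0.0281) = CHF 1,592,417.06.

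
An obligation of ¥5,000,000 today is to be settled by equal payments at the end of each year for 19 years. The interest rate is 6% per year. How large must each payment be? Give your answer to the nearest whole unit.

¥448,104

Level ordinary annuity; solve PV = PMT × [(1 − (1+r)^−n)/r] for PMT.
Periodic rate r = 0.06 per year.
With n = 19: PMT = 5,000,000 / ([(1 − (1+r)^−n)/r]) = ¥448,104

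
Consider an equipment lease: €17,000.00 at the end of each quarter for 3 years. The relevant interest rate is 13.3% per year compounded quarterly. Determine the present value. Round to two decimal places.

This is an ordinary annuity: 12 payments of €17,000.00 at the end of each quarter.
Periodic rate r = 0.133/4 per quarter; n is counted in quarters.
PV = PMT × [(1 − (1+r)^−n)/r] = 17,000 × [1 − (1+r)^−12] / r = €165,981.59

€165,981.59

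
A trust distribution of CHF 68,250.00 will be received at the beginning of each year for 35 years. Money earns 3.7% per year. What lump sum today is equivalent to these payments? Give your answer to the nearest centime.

CHF 1,376,525.56

This is an annuity due: 35 payments of CHF 68,250.00 at the beginning of each year.
Periodic rate r = 0.037 per year.
PV = PMT × [(1 − (1+r)^−n)/r] × (1+r) = 68,250 × [1 − (1+r)^−35] / r × (1+r) = CHF 1,376,525.56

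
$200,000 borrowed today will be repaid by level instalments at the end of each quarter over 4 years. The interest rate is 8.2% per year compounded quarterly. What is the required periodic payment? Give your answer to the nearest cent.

Level ordinary annuity; solve PV = PMT × [(1 − (1+r)^−n)/r] for PMT.
Periodic rate r = 0.082/4 per quarter; n is counted in quarters.
With n = 16: PMT = 200,000 / ([(1 − (1+r)^−n)/r]) = $14,788.43

$14,788.43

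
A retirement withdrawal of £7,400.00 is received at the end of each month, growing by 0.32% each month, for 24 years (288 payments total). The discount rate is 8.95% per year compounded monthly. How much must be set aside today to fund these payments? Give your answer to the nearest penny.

Periodic rate r = 0.0895/12 per month; n is counted in months.
Growing ordinary annuity: PV = PMT₁ × [1 − ((1+g)/(1+r))^n] / (r − g) = 7,400 × [1 − ((1+0.0032)/(1+r))^288] / (r − 0.0032) = £1,224,676.32.

£1,224,676.32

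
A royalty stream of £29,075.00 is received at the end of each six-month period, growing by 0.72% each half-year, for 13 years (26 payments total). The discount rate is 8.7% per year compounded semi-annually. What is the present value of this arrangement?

£481,944.16

Periodic rate r = 0.087/2 per half-year; n is counted in half-years.
Growing ordinary annuity: PV = PMT₁ × [1 − ((1+g)/(1+r))^n] / (r − g) = 29,075 × [1 − ((1+0.0072)/(1+r))^26] / (r − 0.0072) = £481,944.16.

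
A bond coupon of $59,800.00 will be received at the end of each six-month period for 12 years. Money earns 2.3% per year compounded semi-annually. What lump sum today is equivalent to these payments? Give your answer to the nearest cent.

$1,247,953.43

This is an ordinary annuity: 24 payments of $59,800.00 at the end of each six-month period.
Periodic rate r = 0.023/2 per half-year; n is counted in half-years.
PV = PMT × [(1 − (1+r)^−n)/r] = 59,800 × [1 − (1+r)^−24] / r = $1,247,953.43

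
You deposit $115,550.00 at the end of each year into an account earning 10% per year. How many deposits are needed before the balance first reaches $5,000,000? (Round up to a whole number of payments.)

18 payments

Periodic rate r = 0.1 per year.
Ordinary annuity FV: 5,000,000 = 115,550 × [((1+r)^n − 1)/r].
(1+r)^n = 1 + 5,000,000 × r / 115,550, so n = ln(1 + 5,000,000·r/115,550) / ln(1+r) = 17.55.
Round up to a whole number of payments: n = 18.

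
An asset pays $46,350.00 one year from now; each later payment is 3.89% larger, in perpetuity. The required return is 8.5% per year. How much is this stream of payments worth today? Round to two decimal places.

Periodic rate r = 0.085 per year.
Growing perpetuity (Gordon): PV = PMT₁ / (r − g) = 46,350 / (r − 0.0389) = $1,005,422.99.

$1,005,422.99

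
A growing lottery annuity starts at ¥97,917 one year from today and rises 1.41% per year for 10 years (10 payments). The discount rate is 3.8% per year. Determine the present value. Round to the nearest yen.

Periodic rate r = 0.038 per year.
Growing ordinary annuity: PV = PMT₁ × [1 − ((1+g)/(1+r))^n] / (r − g) = 97,917 × [1 − ((1+0.0141)/(1+r))^10] / (r − 0.0141) = ¥851,349.

¥851,349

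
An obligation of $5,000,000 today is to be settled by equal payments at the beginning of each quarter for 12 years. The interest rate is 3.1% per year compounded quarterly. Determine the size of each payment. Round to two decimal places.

$124,176.32

Level annuity due; solve PV = PMT × [(1 − (1+r)^−n)/r] × (1+r) for PMT.
Periodic rate r = 0.031/4 per quarter; n is counted in quarters.
With n = 48: PMT = 5,000,000 / ([(1 − (1+r)^−n)/r] × (1+r)) = $124,176.32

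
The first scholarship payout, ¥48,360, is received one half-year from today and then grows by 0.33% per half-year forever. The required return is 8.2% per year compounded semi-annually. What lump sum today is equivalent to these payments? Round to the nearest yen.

Periodic rate r = 0.082/2 per half-year.
Growing perpetuity (Gordon): PV = PMT₁ / (r − g) = 48,360 / (r − 0.0033) = ¥1,282,759.

¥1,282,759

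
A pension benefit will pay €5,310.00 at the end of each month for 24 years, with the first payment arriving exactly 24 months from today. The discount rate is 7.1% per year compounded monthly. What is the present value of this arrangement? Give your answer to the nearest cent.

Ordinary annuity of 288 payments, first payment at period 24.
Periodic rate r = 0.071/12 per month; n is counted in months.
The ordinary-annuity PV formula values the stream one period before the first payment (period 23); discount that back 23 periods:
PV₀ = 5,310 × [1 − (1+r)^−288] / r × (1+r)^−23 = €640,298.36

€640,298.36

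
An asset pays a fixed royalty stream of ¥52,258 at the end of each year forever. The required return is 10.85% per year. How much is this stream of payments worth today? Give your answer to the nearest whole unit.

Periodic rate r = 0.1085 per year.
Level perpetuity: PV = PMT / r = 52,258 / (0.1085) = ¥481,641.

¥481,641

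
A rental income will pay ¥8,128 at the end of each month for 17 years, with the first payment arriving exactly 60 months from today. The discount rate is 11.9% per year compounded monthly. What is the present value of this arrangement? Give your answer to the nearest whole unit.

Ordinary annuity of 204 payments, first payment at period 60.
Periodic rate r = 0.119/12 per month; n is counted in months.
The ordinary-annuity PV formula values the stream one period before the first payment (period 59); discount that back 59 periods:
PV₀ = 8,128 × [1 − (1+r)^−204] / r × (1+r)^−59 = ¥396,733

¥396,733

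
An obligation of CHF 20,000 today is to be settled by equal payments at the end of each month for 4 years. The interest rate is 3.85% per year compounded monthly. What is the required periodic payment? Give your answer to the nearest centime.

Level ordinary annuity; solve PV = PMT × [(1 − (1+r)^−n)/r] for PMT.
Periodic rate r = 0.0385/12 per month; n is counted in months.
With n = 48: PMT = 20,000 / ([(1 − (1+r)^−n)/r]) = CHF 450.24

CHF 450.24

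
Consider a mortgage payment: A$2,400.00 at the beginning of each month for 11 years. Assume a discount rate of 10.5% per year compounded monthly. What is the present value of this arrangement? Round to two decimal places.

A$189,074.75

This is an annuity due: 132 payments of A$2,400.00 at the beginning of each month.
Periodic rate r = 0.105/12 per month; n is counted in months.
PV = PMT × [(1 − (1+r)^−n)/r] × (1+r) = 2,400 × [1 − (1+r)^−132] / r × (1+r) = A$189,074.75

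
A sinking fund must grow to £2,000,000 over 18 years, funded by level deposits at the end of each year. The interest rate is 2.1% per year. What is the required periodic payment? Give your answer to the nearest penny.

Level ordinary annuity; solve FV = PMT × [((1+r)^n − 1)/r] for PMT.
Periodic rate r = 0.021 per year.
With n = 18: PMT = 2,000,000 / ([((1+r)^n − 1)/r]) = £92,579.99

£92,579.99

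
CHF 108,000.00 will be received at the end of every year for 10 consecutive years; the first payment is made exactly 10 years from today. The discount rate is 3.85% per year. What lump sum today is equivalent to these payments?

CHF 628,178.52

Ordinary annuity of 10 payments, first payment at period 10.
Periodic rate r = 0.0385 per year.
The ordinary-annuity PV formula values the stream one period before the first payment (period 9); discount that back 9 periods:
PV₀ = 108,000 × [1 − (1+r)^−10] / r × (1+r)^−9 = CHF 628,178.52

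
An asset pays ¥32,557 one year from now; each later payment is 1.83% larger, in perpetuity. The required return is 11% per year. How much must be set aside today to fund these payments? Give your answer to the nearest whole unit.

Periodic rate r = 0.11 per year.
Growing perpetuity (Gordon): PV = PMT₁ / (r − g) = 32,557 / (r − 0.0183) = ¥355,038.

¥355,038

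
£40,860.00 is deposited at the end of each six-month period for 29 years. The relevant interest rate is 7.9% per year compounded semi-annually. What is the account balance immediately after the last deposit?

This is an ordinary annuity: 58 deposits of £40,860.00 at the end of each six-month period.
Periodic rate r = 0.079/2 per half-year; n is counted in half-years.
FV = PMT × [((1+r)^n − 1)/r] = 40,860 × [(1+r)^58 − 1] / r = £8,749,692.52

£8,749,692.52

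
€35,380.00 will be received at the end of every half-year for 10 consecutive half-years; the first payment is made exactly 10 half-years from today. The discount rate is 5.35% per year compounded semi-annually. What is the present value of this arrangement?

€241,973.17

Ordinary annuity of 10 payments, first payment at period 10.
Periodic rate r = 0.0535/2 per half-year; n is counted in half-years.
The ordinary-annuity PV formula values the stream one period before the first payment (period 9); discount that back 9 periods:
PV₀ = 35,380 × [1 − (1+r)^−10] / r × (1+r)^−9 = €241,973.17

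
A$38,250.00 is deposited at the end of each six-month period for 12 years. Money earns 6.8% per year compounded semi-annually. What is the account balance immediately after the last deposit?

A$1,384,836.63

This is an ordinary annuity: 24 deposits of A$38,250.00 at the end of each six-month period.
Periodic rate r = 0.068/2 per half-year; n is counted in half-years.
FV = PMT × [((1+r)^n − 1)/r] = 38,250 × [(1+r)^24 − 1] / r = A$1,384,836.63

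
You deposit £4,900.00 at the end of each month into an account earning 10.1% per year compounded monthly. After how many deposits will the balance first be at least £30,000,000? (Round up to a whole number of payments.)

Periodic rate r = 0.101/12 per month; n is counted in months.
Ordinary annuity FV: 30,000,000 = 4,900 × [((1+r)^n − 1)/r].
(1+r)^n = 1 + 30,000,000 × r / 4,900, so n = ln(1 + 30,000,000·r/4,900) / ln(1+r) = 472.64.
Round up to a whole number of payments: n = 473.

473 payments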